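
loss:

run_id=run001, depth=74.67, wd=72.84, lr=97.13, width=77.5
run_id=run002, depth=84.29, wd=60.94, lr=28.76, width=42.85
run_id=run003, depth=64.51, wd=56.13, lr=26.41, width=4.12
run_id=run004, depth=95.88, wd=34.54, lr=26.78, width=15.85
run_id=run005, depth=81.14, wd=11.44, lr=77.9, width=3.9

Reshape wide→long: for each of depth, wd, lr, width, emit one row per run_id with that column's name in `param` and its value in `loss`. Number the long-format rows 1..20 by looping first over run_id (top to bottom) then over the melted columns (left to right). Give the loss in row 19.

77.9

20 rows total (5 × 4). Row 19: index ⌊(19-1)/4⌋ = 4 into run_id → run005; (19-1) mod 4 = 2 into the melted columns → lr.
So row 19 is (run005, lr, 77.9); loss = 77.9.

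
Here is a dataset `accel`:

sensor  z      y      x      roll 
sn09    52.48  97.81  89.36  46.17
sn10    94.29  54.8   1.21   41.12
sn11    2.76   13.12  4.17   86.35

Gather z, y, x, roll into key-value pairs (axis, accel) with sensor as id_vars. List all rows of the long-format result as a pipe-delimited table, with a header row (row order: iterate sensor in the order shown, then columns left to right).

Each (sensor, column) pair becomes one row: 3 × 4 = 12 rows.
For example, (sn09, z) → accel=52.48.

| sensor | axis | accel |
| sn09 | z | 52.48 |
| sn09 | y | 97.81 |
| sn09 | x | 89.36 |
| sn09 | roll | 46.17 |
| sn10 | z | 94.29 |
| sn10 | y | 54.8 |
| sn10 | x | 1.21 |
| sn10 | roll | 41.12 |
| sn11 | z | 2.76 |
| sn11 | y | 13.12 |
| sn11 | x | 4.17 |
| sn11 | roll | 86.35 |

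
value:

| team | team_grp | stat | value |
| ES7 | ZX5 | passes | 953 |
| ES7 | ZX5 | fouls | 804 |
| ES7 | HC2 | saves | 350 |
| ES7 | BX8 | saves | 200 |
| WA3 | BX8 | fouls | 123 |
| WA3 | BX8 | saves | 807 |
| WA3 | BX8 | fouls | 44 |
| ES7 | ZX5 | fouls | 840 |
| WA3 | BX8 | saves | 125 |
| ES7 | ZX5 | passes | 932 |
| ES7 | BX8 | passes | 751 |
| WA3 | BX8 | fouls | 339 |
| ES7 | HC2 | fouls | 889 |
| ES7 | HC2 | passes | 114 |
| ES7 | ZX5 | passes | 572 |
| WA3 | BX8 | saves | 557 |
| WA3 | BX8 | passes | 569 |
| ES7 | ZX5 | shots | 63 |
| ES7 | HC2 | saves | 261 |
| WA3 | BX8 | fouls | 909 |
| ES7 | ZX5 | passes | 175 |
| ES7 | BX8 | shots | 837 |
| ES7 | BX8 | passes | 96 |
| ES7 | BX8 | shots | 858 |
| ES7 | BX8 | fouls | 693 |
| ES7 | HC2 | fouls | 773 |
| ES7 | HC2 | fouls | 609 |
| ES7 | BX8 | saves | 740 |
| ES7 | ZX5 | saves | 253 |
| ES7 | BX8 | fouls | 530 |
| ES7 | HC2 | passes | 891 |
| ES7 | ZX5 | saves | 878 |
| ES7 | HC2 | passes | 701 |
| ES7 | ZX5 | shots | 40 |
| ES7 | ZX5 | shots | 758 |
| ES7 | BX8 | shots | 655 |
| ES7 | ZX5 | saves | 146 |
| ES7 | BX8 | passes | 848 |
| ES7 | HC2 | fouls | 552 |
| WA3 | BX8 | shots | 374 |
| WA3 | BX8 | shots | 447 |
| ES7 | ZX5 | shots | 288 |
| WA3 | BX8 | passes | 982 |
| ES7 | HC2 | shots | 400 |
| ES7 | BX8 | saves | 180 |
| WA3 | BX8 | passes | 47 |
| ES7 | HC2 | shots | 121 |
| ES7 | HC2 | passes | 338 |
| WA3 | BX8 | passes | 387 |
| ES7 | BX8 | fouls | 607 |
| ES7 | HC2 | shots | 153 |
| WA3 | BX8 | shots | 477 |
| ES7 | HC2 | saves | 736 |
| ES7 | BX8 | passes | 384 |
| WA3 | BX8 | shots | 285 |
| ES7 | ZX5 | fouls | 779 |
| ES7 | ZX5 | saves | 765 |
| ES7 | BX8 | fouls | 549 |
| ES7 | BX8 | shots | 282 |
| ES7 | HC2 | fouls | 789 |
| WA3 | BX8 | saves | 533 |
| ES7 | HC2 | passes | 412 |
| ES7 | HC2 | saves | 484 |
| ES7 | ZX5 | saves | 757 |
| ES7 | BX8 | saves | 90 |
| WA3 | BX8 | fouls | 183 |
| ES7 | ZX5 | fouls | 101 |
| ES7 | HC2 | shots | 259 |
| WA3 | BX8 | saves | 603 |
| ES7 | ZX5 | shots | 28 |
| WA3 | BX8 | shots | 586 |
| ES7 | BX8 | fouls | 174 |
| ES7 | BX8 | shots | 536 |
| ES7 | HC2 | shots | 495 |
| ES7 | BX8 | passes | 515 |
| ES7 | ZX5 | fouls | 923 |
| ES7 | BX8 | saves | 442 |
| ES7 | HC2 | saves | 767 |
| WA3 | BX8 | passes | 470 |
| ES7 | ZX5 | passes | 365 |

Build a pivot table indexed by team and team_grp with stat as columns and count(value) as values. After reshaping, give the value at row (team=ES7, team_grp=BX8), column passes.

5

Rows with team=ES7, team_grp=BX8 and stat=passes: value values are 751, 96, 848, 384, 515.
5 rows match — count = 5.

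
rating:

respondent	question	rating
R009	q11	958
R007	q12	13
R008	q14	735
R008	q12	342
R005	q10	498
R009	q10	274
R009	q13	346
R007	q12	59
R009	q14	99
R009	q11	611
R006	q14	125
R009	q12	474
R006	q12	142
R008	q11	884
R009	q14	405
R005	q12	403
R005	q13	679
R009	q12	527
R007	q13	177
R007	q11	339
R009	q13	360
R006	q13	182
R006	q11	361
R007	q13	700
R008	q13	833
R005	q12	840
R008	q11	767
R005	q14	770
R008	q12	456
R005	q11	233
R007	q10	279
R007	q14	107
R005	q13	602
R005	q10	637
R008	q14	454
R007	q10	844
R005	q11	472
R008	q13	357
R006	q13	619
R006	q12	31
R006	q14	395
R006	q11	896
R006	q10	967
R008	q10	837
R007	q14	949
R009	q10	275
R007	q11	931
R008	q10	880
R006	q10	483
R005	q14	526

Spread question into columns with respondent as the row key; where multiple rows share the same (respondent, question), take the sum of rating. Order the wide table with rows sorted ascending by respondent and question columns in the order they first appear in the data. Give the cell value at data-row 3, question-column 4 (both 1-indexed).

1123

With rows sorted ascending by respondent, row 3 is respondent=R007. question columns in first-appearance order: q11, q12, q14, q10, q13; column 4 is q10.
Long rows with respondent=R007, question=q10: 279 + 844 = 1123.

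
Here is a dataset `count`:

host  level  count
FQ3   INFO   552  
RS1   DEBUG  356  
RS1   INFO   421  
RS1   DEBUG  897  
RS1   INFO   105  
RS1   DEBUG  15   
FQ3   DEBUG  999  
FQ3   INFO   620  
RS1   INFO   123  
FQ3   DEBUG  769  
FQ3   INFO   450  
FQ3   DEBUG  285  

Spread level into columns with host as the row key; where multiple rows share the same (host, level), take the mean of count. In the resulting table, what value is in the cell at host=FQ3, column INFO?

540.67

Rows with host=FQ3 and level=INFO: count values are 552, 620, 450.
(552 + 620 + 450) / 3 = 540.67.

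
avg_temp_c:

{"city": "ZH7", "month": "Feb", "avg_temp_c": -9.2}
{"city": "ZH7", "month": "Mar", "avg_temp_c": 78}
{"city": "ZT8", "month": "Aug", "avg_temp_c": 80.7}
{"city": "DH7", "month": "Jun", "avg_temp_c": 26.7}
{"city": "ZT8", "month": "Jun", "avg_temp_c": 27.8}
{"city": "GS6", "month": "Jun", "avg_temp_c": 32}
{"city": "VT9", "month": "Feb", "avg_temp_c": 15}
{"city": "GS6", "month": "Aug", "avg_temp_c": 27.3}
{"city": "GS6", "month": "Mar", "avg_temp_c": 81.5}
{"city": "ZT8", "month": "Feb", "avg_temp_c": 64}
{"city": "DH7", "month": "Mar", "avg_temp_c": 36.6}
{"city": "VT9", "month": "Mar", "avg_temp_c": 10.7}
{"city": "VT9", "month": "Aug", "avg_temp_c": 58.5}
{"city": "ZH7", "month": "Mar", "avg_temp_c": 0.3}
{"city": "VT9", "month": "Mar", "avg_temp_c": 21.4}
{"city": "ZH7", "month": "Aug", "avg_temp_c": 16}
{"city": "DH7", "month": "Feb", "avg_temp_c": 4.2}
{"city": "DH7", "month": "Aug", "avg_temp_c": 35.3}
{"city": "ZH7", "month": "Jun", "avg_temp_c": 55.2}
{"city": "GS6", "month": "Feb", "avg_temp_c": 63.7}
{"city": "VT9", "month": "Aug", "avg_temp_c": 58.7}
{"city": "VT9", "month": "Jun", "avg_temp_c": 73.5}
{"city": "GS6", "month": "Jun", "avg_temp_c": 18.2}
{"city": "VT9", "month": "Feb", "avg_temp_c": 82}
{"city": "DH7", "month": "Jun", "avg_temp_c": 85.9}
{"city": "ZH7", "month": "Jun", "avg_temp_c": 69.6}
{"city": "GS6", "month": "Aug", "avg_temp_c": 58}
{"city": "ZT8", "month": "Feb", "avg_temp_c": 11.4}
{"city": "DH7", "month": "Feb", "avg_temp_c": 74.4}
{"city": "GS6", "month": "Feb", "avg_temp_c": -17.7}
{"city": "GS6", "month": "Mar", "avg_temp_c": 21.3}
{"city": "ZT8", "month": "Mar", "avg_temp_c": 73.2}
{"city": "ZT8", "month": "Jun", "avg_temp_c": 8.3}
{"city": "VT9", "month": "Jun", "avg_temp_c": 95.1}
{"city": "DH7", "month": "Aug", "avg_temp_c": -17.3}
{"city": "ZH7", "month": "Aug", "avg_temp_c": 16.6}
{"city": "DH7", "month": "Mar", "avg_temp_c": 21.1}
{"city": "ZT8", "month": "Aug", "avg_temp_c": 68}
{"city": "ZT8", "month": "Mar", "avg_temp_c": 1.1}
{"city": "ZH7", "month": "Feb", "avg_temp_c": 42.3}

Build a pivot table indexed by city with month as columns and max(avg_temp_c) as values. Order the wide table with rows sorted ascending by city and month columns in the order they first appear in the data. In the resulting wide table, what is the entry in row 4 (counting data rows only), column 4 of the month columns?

69.6

With rows sorted ascending by city, row 4 is city=ZH7. month columns in first-appearance order: Feb, Mar, Aug, Jun; column 4 is Jun.
Long rows with city=ZH7, month=Jun: max(55.2, 69.6) = 69.6.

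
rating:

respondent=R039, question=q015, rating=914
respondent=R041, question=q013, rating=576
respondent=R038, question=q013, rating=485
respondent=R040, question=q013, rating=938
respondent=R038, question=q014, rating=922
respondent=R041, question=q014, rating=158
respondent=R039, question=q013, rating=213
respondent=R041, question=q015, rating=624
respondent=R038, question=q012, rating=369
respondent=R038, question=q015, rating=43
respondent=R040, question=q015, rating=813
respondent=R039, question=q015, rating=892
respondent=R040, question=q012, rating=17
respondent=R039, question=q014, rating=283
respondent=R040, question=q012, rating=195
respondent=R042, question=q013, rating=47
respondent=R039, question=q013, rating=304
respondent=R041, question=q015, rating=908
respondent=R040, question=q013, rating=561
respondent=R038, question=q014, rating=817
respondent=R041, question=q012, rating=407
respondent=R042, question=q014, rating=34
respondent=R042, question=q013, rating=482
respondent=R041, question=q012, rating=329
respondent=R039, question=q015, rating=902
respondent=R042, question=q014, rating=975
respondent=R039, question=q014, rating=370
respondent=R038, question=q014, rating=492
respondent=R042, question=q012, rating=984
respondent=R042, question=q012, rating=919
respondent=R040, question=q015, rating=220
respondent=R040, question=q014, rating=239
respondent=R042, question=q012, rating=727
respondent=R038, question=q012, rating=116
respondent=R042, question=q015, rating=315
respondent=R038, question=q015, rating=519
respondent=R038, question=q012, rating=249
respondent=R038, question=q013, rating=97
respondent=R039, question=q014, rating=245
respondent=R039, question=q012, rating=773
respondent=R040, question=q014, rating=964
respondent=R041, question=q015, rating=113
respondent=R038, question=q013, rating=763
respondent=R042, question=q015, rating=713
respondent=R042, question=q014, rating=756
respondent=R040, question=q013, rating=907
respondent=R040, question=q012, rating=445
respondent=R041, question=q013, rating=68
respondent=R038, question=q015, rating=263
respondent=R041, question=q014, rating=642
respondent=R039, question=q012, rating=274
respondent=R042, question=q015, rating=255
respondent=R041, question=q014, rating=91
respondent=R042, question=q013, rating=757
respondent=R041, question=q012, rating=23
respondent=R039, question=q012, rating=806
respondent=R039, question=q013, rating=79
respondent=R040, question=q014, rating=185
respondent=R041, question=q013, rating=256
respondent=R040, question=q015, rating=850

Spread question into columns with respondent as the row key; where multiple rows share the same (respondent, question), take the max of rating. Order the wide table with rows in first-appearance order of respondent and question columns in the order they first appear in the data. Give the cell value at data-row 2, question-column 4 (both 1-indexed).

407

With rows in first-appearance order of respondent, row 2 is respondent=R041. question columns in first-appearance order: q015, q013, q014, q012; column 4 is q012.
Long rows with respondent=R041, question=q012: max(407, 329, 23) = 407.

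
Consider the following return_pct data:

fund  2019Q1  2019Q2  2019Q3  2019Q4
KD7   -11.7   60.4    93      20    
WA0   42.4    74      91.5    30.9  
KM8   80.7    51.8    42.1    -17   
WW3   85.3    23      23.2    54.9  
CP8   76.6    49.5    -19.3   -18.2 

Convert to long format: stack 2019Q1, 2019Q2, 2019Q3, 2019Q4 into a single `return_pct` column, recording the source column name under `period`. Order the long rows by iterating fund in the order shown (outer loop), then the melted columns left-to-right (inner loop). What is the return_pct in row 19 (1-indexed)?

20 rows total (5 × 4). Row 19: index ⌊(19-1)/4⌋ = 4 into fund → CP8; (19-1) mod 4 = 2 into the melted columns → 2019Q3.
So row 19 is (CP8, 2019Q3, -19.3); return_pct = -19.3.

-19.3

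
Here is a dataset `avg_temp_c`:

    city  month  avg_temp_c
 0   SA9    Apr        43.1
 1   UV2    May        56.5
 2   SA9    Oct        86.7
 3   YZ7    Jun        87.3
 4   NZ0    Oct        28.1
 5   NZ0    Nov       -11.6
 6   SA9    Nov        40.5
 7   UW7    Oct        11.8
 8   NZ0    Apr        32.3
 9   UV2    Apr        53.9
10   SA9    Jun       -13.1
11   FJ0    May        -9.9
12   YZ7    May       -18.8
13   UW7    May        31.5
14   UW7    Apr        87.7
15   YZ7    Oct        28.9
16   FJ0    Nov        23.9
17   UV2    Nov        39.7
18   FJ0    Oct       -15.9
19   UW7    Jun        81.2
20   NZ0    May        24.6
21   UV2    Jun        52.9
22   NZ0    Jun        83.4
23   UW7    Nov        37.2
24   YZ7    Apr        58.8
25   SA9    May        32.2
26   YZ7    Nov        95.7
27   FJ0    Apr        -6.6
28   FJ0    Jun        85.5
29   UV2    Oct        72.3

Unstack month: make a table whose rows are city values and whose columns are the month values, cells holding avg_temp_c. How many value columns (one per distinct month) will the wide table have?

5

5 distinct month values: May, Oct, Nov, Jun, Apr.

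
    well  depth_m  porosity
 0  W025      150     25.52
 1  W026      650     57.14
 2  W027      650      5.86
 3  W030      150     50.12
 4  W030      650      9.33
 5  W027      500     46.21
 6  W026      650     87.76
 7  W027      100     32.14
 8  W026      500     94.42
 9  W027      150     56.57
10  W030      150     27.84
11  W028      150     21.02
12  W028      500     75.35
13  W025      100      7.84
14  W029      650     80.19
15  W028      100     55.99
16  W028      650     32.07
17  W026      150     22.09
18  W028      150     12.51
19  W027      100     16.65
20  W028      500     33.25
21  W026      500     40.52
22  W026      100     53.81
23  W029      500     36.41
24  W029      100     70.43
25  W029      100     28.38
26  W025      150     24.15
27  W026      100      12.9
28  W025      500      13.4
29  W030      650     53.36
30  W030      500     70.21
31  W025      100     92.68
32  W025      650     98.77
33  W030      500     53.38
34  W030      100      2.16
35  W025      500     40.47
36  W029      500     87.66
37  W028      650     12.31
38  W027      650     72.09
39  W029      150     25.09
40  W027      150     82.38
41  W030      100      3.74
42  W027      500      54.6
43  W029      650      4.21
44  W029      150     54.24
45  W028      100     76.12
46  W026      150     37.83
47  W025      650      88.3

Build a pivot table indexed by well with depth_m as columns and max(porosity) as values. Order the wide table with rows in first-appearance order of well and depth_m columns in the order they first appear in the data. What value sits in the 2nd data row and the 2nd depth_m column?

87.76

With rows in first-appearance order of well, row 2 is well=W026. depth_m columns in first-appearance order: 150, 650, 500, 100; column 2 is 650.
Long rows with well=W026, depth_m=650: max(57.14, 87.76) = 87.76.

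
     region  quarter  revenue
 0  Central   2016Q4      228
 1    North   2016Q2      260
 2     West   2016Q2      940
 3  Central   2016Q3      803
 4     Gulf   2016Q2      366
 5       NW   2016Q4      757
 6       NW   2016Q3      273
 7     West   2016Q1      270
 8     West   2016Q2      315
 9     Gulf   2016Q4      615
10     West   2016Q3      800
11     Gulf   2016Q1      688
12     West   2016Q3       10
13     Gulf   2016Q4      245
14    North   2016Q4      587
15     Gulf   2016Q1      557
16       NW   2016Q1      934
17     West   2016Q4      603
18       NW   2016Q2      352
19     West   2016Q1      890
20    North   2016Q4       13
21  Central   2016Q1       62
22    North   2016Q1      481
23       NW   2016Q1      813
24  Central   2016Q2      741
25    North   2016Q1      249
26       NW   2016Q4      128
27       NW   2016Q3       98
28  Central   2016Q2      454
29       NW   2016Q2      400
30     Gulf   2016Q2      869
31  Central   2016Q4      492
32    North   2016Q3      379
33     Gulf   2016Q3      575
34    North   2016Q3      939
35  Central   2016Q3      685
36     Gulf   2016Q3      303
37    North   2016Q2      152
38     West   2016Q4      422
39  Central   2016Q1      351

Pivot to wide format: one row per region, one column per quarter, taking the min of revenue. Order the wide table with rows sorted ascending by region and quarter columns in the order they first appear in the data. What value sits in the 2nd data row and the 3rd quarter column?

303

With rows sorted ascending by region, row 2 is region=Gulf. quarter columns in first-appearance order: 2016Q4, 2016Q2, 2016Q3, 2016Q1; column 3 is 2016Q3.
Long rows with region=Gulf, quarter=2016Q3: min(575, 303) = 303.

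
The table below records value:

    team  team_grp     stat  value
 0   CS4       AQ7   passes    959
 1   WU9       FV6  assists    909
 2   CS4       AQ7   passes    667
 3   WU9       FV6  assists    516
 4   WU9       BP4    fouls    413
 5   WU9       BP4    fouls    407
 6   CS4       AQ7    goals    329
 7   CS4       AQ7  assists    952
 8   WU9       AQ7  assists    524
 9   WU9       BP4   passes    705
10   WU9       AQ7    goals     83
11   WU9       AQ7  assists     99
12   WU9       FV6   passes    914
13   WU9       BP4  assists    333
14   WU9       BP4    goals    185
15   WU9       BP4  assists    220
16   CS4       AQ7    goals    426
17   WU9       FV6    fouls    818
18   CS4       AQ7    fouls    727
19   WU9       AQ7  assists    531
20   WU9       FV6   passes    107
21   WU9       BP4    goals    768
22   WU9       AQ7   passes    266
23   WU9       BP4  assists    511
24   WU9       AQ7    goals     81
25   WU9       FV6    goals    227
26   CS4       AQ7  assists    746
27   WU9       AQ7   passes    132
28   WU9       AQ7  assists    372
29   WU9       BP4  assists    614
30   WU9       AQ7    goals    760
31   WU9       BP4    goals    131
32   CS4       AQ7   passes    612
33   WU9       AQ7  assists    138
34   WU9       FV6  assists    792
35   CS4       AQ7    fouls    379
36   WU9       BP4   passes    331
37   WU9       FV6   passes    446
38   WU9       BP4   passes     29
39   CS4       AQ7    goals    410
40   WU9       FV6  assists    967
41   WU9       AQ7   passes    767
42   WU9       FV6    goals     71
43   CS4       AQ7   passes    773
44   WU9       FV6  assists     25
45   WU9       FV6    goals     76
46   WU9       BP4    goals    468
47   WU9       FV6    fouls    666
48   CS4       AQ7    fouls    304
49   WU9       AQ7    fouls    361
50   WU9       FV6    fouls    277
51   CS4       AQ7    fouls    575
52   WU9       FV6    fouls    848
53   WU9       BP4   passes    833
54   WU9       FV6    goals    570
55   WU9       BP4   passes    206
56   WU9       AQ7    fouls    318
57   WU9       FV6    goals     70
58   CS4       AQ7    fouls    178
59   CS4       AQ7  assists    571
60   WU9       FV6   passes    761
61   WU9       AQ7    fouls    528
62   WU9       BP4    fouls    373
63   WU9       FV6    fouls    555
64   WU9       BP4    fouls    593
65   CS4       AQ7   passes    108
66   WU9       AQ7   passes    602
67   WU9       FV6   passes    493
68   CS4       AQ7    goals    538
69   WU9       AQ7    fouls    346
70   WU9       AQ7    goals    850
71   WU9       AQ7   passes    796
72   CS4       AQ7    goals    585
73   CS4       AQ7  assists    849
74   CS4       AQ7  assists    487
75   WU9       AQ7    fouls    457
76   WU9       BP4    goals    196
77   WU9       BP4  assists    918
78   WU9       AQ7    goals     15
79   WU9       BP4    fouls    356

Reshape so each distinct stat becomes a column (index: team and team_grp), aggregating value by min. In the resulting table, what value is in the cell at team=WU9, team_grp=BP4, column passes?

Rows with team=WU9, team_grp=BP4 and stat=passes: value values are 705, 331, 29, 833, 206.
min(705, 331, 29, 833, 206) = 29.

29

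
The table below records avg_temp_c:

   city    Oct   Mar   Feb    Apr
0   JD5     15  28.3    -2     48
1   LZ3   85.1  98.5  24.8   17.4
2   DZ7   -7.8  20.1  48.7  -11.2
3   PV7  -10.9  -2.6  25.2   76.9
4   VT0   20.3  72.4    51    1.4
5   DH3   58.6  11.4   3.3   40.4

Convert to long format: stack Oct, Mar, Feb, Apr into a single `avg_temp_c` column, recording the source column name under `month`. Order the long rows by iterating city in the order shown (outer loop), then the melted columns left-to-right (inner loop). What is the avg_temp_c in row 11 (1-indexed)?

24 rows total (6 × 4). Row 11: index ⌊(11-1)/4⌋ = 2 into city → DZ7; (11-1) mod 4 = 2 into the melted columns → Feb.
So row 11 is (DZ7, Feb, 48.7); avg_temp_c = 48.7.

48.7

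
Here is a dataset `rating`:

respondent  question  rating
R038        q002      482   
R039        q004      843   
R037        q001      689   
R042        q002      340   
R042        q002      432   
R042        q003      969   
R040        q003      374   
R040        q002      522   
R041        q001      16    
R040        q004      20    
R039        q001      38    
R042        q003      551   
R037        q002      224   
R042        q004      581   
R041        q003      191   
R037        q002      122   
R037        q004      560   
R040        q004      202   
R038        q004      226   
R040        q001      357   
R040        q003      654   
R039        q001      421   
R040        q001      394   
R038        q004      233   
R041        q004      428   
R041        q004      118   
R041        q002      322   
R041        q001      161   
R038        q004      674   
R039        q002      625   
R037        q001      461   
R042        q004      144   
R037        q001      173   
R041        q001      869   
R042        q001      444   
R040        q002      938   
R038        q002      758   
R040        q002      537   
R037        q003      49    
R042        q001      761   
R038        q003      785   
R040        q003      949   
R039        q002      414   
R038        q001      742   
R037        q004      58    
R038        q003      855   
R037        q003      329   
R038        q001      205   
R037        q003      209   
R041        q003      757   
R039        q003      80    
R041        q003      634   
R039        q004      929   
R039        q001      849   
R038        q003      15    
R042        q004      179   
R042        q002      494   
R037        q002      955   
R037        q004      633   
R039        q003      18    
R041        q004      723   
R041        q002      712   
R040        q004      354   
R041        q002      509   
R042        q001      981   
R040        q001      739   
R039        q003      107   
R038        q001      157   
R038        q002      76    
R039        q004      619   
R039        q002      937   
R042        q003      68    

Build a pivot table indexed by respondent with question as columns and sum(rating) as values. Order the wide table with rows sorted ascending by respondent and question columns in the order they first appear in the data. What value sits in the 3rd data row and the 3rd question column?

1308

With rows sorted ascending by respondent, row 3 is respondent=R039. question columns in first-appearance order: q002, q004, q001, q003; column 3 is q001.
Long rows with respondent=R039, question=q001: 38 + 421 + 849 = 1308.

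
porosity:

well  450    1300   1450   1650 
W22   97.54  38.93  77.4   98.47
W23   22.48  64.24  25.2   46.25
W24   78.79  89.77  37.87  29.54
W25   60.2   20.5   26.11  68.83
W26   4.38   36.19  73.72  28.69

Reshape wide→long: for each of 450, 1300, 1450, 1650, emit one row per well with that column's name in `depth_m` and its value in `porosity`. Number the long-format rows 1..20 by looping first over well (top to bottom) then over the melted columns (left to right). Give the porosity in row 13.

20 rows total (5 × 4). Row 13: index ⌊(13-1)/4⌋ = 3 into well → W25; (13-1) mod 4 = 0 into the melted columns → 450.
So row 13 is (W25, 450, 60.2); porosity = 60.2.

60.2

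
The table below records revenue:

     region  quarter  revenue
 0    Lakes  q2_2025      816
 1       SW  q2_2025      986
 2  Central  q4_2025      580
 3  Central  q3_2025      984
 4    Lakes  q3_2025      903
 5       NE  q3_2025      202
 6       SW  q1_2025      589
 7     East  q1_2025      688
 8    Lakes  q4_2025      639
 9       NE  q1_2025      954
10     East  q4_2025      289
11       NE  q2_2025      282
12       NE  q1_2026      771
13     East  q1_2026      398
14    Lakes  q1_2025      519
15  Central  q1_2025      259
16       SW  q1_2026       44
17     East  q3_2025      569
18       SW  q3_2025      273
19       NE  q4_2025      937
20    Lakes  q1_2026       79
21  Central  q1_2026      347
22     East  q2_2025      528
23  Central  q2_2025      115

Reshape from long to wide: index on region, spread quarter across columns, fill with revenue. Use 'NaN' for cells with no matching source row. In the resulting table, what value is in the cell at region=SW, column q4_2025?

No long-format row has region=SW and quarter=q4_2025, so the cell is NaN.

NaN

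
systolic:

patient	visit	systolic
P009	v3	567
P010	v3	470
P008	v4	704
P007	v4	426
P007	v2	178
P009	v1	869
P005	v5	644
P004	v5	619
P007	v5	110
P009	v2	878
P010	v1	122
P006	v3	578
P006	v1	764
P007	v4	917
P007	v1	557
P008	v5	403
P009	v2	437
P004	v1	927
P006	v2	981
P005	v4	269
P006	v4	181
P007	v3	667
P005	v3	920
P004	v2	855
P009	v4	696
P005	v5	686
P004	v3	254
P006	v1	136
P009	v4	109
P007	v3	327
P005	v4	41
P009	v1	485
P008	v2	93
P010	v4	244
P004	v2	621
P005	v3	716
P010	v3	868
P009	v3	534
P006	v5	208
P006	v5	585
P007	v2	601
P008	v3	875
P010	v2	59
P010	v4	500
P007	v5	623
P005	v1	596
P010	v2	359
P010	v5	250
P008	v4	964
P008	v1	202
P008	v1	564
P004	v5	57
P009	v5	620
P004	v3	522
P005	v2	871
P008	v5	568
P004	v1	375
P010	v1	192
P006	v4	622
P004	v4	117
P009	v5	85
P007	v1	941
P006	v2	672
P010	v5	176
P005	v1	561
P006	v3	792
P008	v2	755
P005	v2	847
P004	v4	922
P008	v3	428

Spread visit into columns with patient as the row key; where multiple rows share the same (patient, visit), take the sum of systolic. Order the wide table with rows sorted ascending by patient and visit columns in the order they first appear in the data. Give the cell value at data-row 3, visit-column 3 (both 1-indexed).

1653

With rows sorted ascending by patient, row 3 is patient=P006. visit columns in first-appearance order: v3, v4, v2, v1, v5; column 3 is v2.
Long rows with patient=P006, visit=v2: 981 + 672 = 1653.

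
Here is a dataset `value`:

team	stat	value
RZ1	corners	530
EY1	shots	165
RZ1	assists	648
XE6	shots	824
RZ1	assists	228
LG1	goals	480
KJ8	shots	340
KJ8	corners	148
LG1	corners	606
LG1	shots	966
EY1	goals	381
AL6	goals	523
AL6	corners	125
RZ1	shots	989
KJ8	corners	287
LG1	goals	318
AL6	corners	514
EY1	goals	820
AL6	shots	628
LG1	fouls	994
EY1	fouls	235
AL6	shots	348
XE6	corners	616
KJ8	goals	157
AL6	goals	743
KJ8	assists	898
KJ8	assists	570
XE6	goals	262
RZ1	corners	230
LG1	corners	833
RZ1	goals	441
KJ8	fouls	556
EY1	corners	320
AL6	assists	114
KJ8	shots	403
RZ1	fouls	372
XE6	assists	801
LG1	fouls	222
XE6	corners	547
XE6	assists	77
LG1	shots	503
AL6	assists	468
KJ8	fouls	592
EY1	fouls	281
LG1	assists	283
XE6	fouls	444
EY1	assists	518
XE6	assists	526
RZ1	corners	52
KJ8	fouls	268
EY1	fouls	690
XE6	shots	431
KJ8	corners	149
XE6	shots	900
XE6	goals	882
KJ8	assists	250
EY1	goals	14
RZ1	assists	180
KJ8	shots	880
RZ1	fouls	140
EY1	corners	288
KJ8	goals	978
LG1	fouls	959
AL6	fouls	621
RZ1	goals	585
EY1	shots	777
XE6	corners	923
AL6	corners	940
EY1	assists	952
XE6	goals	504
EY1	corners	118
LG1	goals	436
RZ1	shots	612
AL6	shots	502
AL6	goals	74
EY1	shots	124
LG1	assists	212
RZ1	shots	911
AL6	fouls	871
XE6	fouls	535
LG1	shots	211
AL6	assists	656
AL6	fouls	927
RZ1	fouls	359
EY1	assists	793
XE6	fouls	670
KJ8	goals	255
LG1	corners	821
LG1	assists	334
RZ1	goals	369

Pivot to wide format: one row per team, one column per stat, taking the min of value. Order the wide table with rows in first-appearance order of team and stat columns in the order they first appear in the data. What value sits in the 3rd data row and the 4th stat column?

262

With rows in first-appearance order of team, row 3 is team=XE6. stat columns in first-appearance order: corners, shots, assists, goals, fouls; column 4 is goals.
Long rows with team=XE6, stat=goals: min(262, 882, 504) = 262.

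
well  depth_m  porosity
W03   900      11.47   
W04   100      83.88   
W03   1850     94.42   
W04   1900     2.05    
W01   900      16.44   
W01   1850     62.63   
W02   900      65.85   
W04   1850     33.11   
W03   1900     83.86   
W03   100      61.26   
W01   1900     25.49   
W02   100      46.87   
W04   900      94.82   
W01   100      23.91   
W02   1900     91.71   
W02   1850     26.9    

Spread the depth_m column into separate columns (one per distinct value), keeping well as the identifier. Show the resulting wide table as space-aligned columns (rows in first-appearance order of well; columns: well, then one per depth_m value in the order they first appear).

well  900    100    1850   1900 
W03   11.47  61.26  94.42  83.86
W04   94.82  83.88  33.11  2.05 
W01   16.44  23.91  62.63  25.49
W02   65.85  46.87  26.9   91.71

Columns: well plus the 4 distinct depth_m values (900, 100, 1850, 1900).
For example, row W03 column 900 takes porosity=11.47 from the long row (W03, 900).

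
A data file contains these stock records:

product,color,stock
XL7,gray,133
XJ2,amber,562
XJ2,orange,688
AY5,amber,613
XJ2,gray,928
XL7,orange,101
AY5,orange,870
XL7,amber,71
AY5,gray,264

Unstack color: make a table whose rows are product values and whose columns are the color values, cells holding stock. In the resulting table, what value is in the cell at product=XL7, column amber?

71

Wide layout: rows indexed by product, columns are the 3 distinct color values (gray, amber, orange).
Cell (product=XL7, color=amber) draws from the long row where product=XL7 and color=amber, which has stock=71.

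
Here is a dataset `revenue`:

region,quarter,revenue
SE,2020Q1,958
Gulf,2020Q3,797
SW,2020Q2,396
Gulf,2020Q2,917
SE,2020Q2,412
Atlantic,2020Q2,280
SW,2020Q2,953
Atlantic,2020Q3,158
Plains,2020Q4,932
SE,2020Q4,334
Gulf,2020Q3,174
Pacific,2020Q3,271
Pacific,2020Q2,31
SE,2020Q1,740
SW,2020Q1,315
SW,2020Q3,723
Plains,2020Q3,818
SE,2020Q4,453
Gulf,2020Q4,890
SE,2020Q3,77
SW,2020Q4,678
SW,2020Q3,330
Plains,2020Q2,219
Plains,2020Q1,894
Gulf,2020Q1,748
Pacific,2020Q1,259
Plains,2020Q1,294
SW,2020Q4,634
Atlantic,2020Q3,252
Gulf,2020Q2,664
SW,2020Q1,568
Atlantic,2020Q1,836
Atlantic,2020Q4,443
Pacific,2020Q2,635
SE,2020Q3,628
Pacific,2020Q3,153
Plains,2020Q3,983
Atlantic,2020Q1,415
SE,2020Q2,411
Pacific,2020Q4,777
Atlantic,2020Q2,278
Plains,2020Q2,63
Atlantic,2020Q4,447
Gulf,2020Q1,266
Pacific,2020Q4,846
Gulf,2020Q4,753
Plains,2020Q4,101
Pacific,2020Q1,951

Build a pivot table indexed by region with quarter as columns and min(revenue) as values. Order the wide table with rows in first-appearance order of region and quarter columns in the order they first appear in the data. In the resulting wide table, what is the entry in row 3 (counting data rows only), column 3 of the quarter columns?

396

With rows in first-appearance order of region, row 3 is region=SW. quarter columns in first-appearance order: 2020Q1, 2020Q3, 2020Q2, 2020Q4; column 3 is 2020Q2.
Long rows with region=SW, quarter=2020Q2: min(396, 953) = 396.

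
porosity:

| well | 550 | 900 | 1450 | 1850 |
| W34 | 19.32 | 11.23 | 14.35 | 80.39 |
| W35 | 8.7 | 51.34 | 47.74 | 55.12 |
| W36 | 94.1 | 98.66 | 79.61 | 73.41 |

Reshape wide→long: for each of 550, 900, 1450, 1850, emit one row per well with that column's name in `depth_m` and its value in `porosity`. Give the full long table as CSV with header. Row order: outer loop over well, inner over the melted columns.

well,depth_m,porosity
W34,550,19.32
W34,900,11.23
W34,1450,14.35
W34,1850,80.39
W35,550,8.7
W35,900,51.34
W35,1450,47.74
W35,1850,55.12
W36,550,94.1
W36,900,98.66
W36,1450,79.61
W36,1850,73.41

Each (well, column) pair becomes one row: 3 × 4 = 12 rows.
For example, (W34, 550) → porosity=19.32.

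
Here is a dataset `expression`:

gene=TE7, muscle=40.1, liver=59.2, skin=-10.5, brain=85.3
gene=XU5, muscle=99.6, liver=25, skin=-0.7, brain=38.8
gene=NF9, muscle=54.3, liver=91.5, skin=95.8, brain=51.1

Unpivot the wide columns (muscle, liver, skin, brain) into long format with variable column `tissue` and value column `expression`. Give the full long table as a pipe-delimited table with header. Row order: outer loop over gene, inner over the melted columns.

| gene | tissue | expression |
| TE7 | muscle | 40.1 |
| TE7 | liver | 59.2 |
| TE7 | skin | -10.5 |
| TE7 | brain | 85.3 |
| XU5 | muscle | 99.6 |
| XU5 | liver | 25 |
| XU5 | skin | -0.7 |
| XU5 | brain | 38.8 |
| NF9 | muscle | 54.3 |
| NF9 | liver | 91.5 |
| NF9 | skin | 95.8 |
| NF9 | brain | 51.1 |

Each (gene, column) pair becomes one row: 3 × 4 = 12 rows.
For example, (TE7, muscle) → expression=40.1.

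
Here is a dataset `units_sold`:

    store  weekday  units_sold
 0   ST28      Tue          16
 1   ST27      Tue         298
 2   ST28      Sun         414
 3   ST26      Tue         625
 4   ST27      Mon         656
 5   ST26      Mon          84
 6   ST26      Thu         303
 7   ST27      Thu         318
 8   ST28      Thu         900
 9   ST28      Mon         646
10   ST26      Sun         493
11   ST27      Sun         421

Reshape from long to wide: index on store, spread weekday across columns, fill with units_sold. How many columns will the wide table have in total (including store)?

5

1 column for store plus 4 distinct weekday values → 5 columns.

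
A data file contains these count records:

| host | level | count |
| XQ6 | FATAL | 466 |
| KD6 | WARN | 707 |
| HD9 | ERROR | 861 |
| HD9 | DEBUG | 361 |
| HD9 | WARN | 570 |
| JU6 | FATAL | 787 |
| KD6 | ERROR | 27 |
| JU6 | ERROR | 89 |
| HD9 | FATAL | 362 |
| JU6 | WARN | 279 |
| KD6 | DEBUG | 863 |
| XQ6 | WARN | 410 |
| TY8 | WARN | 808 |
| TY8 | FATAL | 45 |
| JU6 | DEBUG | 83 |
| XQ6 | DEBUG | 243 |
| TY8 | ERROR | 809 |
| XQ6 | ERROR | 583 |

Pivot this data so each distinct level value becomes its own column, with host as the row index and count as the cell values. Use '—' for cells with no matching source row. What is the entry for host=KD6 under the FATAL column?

No long-format row has host=KD6 and level=FATAL, so the cell is —.

—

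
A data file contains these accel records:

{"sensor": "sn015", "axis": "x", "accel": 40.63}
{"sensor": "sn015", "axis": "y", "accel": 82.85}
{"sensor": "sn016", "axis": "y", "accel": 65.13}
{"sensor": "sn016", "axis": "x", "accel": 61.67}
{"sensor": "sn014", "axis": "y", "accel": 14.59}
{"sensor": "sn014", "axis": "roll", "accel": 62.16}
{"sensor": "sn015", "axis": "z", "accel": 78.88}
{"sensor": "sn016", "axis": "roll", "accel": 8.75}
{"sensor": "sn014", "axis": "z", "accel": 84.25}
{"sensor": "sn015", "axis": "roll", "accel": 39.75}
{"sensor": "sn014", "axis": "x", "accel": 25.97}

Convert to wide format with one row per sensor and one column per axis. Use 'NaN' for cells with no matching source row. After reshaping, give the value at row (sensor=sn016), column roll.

8.75

The long row with sensor=sn016, axis=roll has accel=8.75.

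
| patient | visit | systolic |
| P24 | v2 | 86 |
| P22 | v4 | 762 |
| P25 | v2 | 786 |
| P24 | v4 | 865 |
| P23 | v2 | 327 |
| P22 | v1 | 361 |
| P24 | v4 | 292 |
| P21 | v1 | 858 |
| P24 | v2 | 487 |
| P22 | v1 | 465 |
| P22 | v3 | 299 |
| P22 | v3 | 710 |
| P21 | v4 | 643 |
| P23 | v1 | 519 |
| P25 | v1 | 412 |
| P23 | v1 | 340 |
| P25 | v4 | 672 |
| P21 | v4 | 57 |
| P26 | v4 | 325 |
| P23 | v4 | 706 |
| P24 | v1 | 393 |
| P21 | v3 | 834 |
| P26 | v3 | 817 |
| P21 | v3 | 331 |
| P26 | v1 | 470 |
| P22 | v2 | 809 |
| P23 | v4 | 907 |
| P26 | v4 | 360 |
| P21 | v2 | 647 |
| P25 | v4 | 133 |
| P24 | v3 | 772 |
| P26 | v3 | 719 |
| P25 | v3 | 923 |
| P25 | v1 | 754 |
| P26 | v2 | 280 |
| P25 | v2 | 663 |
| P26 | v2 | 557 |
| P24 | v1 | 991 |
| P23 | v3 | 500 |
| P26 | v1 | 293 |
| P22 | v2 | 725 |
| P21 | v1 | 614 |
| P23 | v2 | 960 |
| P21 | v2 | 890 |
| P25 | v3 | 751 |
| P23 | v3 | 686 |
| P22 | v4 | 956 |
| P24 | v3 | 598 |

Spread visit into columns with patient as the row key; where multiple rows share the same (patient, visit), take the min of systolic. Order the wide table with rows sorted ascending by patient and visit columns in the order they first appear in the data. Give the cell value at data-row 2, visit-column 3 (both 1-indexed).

With rows sorted ascending by patient, row 2 is patient=P22. visit columns in first-appearance order: v2, v4, v1, v3; column 3 is v1.
Long rows with patient=P22, visit=v1: min(361, 465) = 361.

361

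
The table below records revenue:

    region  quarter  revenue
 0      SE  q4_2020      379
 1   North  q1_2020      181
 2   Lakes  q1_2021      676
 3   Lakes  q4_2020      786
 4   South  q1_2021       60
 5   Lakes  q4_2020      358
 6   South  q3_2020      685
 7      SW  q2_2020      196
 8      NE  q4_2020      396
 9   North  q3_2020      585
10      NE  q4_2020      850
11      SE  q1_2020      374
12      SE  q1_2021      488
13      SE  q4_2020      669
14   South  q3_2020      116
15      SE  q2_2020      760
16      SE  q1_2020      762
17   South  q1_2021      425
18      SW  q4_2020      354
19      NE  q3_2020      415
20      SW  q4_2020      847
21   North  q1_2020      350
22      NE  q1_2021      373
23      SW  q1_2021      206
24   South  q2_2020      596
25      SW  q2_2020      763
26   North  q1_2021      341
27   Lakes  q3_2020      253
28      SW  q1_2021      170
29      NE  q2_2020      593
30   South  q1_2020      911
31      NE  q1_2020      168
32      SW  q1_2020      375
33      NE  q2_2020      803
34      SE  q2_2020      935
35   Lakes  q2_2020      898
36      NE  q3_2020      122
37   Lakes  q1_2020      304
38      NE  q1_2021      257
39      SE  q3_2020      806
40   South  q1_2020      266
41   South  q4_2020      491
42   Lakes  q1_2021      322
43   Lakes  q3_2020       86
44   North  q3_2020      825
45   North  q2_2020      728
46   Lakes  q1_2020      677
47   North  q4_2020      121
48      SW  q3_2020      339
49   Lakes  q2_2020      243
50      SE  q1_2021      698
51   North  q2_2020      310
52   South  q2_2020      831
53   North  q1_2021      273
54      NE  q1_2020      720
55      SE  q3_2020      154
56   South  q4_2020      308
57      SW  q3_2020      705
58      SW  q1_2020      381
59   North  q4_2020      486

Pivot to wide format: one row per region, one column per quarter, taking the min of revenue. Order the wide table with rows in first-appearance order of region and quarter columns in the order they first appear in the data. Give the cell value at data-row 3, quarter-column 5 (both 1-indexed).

243

With rows in first-appearance order of region, row 3 is region=Lakes. quarter columns in first-appearance order: q4_2020, q1_2020, q1_2021, q3_2020, q2_2020; column 5 is q2_2020.
Long rows with region=Lakes, quarter=q2_2020: min(898, 243) = 243.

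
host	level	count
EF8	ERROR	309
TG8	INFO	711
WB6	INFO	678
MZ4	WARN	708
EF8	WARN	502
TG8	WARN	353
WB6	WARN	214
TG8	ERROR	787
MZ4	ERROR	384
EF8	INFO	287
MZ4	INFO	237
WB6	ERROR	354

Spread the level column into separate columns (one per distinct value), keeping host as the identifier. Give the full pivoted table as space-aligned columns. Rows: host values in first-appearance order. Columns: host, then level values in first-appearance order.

Columns: host plus the 3 distinct level values (ERROR, INFO, WARN).
For example, row EF8 column ERROR takes count=309 from the long row (EF8, ERROR).

host  ERROR  INFO  WARN
EF8   309    287   502 
TG8   787    711   353 
WB6   354    678   214 
MZ4   384    237   708 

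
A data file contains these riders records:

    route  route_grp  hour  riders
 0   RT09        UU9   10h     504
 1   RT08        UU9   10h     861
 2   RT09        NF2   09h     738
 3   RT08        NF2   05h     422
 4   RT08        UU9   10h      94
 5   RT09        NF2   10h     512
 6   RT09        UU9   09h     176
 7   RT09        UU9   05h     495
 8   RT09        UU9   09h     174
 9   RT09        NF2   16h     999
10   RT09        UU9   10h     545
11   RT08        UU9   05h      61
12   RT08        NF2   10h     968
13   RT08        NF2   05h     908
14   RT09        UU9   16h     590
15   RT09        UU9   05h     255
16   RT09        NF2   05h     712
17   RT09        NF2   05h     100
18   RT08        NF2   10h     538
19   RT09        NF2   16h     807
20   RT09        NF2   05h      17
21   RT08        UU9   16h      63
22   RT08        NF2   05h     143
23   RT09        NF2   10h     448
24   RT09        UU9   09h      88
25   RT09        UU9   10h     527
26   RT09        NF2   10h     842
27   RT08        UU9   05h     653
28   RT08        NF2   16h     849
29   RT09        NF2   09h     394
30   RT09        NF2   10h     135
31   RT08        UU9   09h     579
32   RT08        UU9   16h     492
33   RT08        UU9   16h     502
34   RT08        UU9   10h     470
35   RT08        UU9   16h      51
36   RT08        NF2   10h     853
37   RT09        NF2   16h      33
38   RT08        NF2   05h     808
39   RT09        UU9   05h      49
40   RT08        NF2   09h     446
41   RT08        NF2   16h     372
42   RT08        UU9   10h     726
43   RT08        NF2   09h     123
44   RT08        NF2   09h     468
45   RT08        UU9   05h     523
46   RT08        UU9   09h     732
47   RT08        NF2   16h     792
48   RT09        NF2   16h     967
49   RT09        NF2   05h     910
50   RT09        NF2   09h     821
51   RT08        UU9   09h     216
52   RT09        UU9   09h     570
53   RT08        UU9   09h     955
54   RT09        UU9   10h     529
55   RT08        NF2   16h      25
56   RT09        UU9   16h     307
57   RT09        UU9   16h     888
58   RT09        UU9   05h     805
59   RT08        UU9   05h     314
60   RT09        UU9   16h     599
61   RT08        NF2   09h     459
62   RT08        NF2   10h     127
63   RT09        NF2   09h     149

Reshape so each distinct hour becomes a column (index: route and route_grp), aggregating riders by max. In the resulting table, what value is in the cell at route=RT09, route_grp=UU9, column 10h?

Rows with route=RT09, route_grp=UU9 and hour=10h: riders values are 504, 545, 527, 529.
max(504, 545, 527, 529) = 545.

545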